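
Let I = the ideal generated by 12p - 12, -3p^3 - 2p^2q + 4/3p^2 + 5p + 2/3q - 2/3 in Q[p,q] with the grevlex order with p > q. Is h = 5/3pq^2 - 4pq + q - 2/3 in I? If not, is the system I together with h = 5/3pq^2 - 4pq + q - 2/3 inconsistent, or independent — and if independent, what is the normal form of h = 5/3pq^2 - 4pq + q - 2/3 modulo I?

5/3pq^2 - 4pq + q - 2/3 lies in I (it reduces to 0).

First compute the reduced Gröbner basis of I by Buchberger's algorithm.
f_1 = 12p - 12, LT = p.
f_2 = -3p^3 - 2p^2q + 4/3p^2 + 5p + 2/3q - 2/3, LT = p^3.

S(f_1,f_2): lcm = p^3. S = -2/3p^2q - 5/9p^2 + 5/3p + 2/9q - 2/9.
  leading term p^2q: subtract (-1/18pq)·f_1 from -2/3p^2q - 5/9p^2 + 5/3p + 2/9q - 2/9 → -5/9p^2 - 2/3pq + 5/3p + 2/9q - 2/9
  leading term p^2: subtract (-5/108p)·f_1 from -5/9p^2 - 2/3pq + 5/3p + 2/9q - 2/9 → -2/3pq + 10/9p + 2/9q - 2/9
  leading term pq: subtract (-1/18q)·f_1 from -2/3pq + 10/9p + 2/9q - 2/9 → 10/9p - 4/9q - 2/9
  leading term p: subtract (5/54)·f_1 from 10/9p - 4/9q - 2/9 → -4/9q + 8/9
  leading term q: no divisor's leading term divides it; move -4/9q to the remainder.
  leading term 1: no divisor's leading term divides it; move 8/9 to the remainder.
  remainder -4/9q + 8/9 ≠ 0; add k_3 = -4/9q + 8/9 to the basis.

S(f_1,k_3): leading monomials are coprime, so the S-polynomial reduces to 0 (Buchberger's first criterion).
S(f_2,k_3): leading monomials are coprime, so the S-polynomial reduces to 0 (Buchberger's first criterion).
Every S-polynomial of the final basis reduces to 0, so we have a Gröbner basis.
Inter-reduce: drop elements whose leading term is divisible by another's, tail-reduce, and make monic.
Reduced Gröbner basis: {p - 1, q - 2}.
Label its elements g_1 = p - 1, g_2 = q - 2.

Reduce h = 5/3pq^2 - 4pq + q - 2/3 modulo G:
  leading term pq^2: subtract (5/3q^2)·g_1 from 5/3pq^2 - 4pq + q - 2/3 → -4pq + 5/3q^2 + q - 2/3
  leading term pq: subtract (-4q)·g_1 from -4pq + 5/3q^2 + q - 2/3 → 5/3q^2 - 3q - 2/3
  leading term q^2: subtract (5/3q)·g_2 from 5/3q^2 - 3q - 2/3 → 1/3q - 2/3
  leading term q: subtract (1/3)·g_2 from 1/3q - 2/3 → 0
  normal form = 0.
Since the normal form is 0, h ∈ I.

The remainder on division by a Gröbner basis is unique — it is the normal form.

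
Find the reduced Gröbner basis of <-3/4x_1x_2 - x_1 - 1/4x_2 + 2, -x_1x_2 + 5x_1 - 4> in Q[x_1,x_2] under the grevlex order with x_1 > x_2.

f_1 = -3/4x_1x_2 - x_1 - 1/4x_2 + 2, LT = x_1x_2.
f_2 = -x_1x_2 + 5x_1 - 4, LT = x_1x_2.

S(f_1,f_2): lcm = x_1x_2. S = 19/3x_1 + 1/3x_2 - 20/3.
  leading term x_1: no divisor's leading term divides it; move 19/3x_1 to the remainder.
  leading term x_2: no divisor's leading term divides it; move 1/3x_2 to the remainder.
  leading term 1: no divisor's leading term divides it; move -20/3 to the remainder.
  remainder 19/3x_1 + 1/3x_2 - 20/3 ≠ 0; add g_3 = 19/3x_1 + 1/3x_2 - 20/3 to the basis.

S(f_1,g_3): lcm = x_1x_2. S = -1/19x_2^2 + 4/3x_1 + 79/57x_2 - 8/3.
  leading term x_2^2: no divisor's leading term divides it; move -1/19x_2^2 to the remainder.
  leading term x_1: subtract (4/19)·g_3 from 4/3x_1 + 79/57x_2 - 8/3 → 25/19x_2 - 24/19
  leading term x_2: no divisor's leading term divides it; move 25/19x_2 to the remainder.
  leading term 1: no divisor's leading term divides it; move -24/19 to the remainder.
  remainder -1/19x_2^2 + 25/19x_2 - 24/19 ≠ 0; add g_4 = -1/19x_2^2 + 25/19x_2 - 24/19 to the basis.

S(f_2,g_3): lcm = x_1x_2. S = -1/19x_2^2 - 5x_1 + 20/19x_2 + 4.
  leading term x_2^2: subtract (1)·g_4 from -1/19x_2^2 - 5x_1 + 20/19x_2 + 4 → -5x_1 - 5/19x_2 + 100/19
  leading term x_1: subtract (-15/19)·g_3 from -5x_1 - 5/19x_2 + 100/19 → 0
  remainder 0.

S(f_1,g_4): lcm = x_1x_2^2. S = 79/3x_1x_2 + 1/3x_2^2 - 24x_1 - 8/3x_2.
  leading term x_1x_2: subtract (-316/9)·f_1 from 79/3x_1x_2 + 1/3x_2^2 - 24x_1 - 8/3x_2 → 1/3x_2^2 - 532/9x_1 - 103/9x_2 + 632/9
  leading term x_2^2: subtract (-19/3)·g_4 from 1/3x_2^2 - 532/9x_1 - 103/9x_2 + 632/9 → -532/9x_1 - 28/9x_2 + 560/9
  leading term x_1: subtract (-28/3)·g_3 from -532/9x_1 - 28/9x_2 + 560/9 → 0
  remainder 0.

S(f_2,g_4): lcm = x_1x_2^2. S = 20x_1x_2 - 24x_1 + 4x_2.
  leading term x_1x_2: subtract (-80/3)·f_1 from 20x_1x_2 - 24x_1 + 4x_2 → -152/3x_1 - 8/3x_2 + 160/3
  leading term x_1: subtract (-8)·g_3 from -152/3x_1 - 8/3x_2 + 160/3 → 0
  remainder 0.

S(g_3,g_4): leading monomials are coprime, so the S-polynomial reduces to 0 (Buchberger's first criterion).
Every S-polynomial of the final basis reduces to 0, so we have a Gröbner basis.
Inter-reduce: drop elements whose leading term is divisible by another's, tail-reduce, and make monic.

G = {x_2^2 - 25x_2 + 24, x_1 + 1/19x_2 - 20/19}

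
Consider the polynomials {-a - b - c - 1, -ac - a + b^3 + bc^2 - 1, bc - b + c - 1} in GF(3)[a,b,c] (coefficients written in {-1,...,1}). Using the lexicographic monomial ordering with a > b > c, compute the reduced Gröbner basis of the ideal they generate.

f_1 = -a - b - c - 1, LT = a.
f_2 = -ac - a + b^3 + bc^2 - 1, LT = ac.
f_3 = bc - b + c - 1, LT = bc.

S(f_1,f_2): lcm = ac. S = -a + b^3 + bc^2 + bc + c^2 + c - 1.
  leading term a: subtract (1)·f_1 from -a + b^3 + bc^2 + bc + c^2 + c - 1 → b^3 + bc^2 + bc + b + c^2 - c
  leading term b^3: no divisor's leading term divides it; move b^3 to the remainder.
  leading term bc^2: subtract (c)·f_3 from bc^2 + bc + b + c^2 - c → -bc + b
  leading term bc: subtract (-1)·f_3 from -bc + b → c - 1
  leading term c: no divisor's leading term divides it; move c to the remainder.
  leading term 1: no divisor's leading term divides it; move -1 to the remainder.
  remainder b^3 + c - 1 ≠ 0; add g_4 = b^3 + c - 1 to the basis.

S(f_3,g_4): lcm = b^3c. S = -b^3 + b^2c - b^2 - c^2 + c.
  leading term b^3: subtract (-1)·g_4 from -b^3 + b^2c - b^2 - c^2 + c → b^2c - b^2 - c^2 - c - 1
  leading term b^2c: subtract (b)·f_3 from b^2c - b^2 - c^2 - c - 1 → -bc + b - c^2 - c - 1
  leading term bc: subtract (-1)·f_3 from -bc + b - c^2 - c - 1 → -c^2 + 1
  leading term c^2: no divisor's leading term divides it; move -c^2 to the remainder.
  leading term 1: no divisor's leading term divides it; move 1 to the remainder.
  remainder -c^2 + 1 ≠ 0; add g_5 = -c^2 + 1 to the basis.

The other S-polynomials (S(f_1,f_3), S(f_2,f_3), S(f_1,g_4), S(f_2,g_4), S(f_1,g_5), S(f_2,g_5), S(f_3,g_5), S(g_4,g_5)) all reduce to 0 modulo the current basis, so we have a Gröbner basis.
Inter-reduce: drop elements whose leading term is divisible by another's, tail-reduce, and make monic.

G = {a + b + c + 1, b^3 + c - 1, bc - b + c - 1, c^2 - 1}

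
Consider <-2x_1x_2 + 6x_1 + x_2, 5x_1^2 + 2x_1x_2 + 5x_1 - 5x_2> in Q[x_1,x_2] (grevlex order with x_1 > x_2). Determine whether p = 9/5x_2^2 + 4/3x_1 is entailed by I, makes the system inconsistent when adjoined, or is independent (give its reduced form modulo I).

9/5x_2^2 + 4/3x_1 is independent of I; its normal form modulo I is 113/24x_1 + 135/16x_2.

First compute the reduced Gröbner basis of I by Buchberger's algorithm.
f_1 = -2x_1x_2 + 6x_1 + x_2, LT = x_1x_2.
f_2 = 5x_1^2 + 2x_1x_2 + 5x_1 - 5x_2, LT = x_1^2.

S(f_1,f_2): lcm = x_1^2x_2. S = -2/5x_1x_2^2 - 3x_1^2 - 3/2x_1x_2 + x_2^2.
  reduce S modulo (f_1, f_2):
  remainder 4/5x_2^2 - 3/2x_1 - 15/4x_2 ≠ 0; add h_3 = 4/5x_2^2 - 3/2x_1 - 15/4x_2 to the basis.

The other S-polynomials (S(f_1,h_3), S(f_2,h_3)) all reduce to 0 modulo the current basis, so we have a Gröbner basis.
Inter-reduce: drop elements whose leading term is divisible by another's, tail-reduce, and make monic.
Reduced Gröbner basis: {x_1^2 + 11/5x_1 - 4/5x_2, x_1x_2 - 3x_1 - 1/2x_2, x_2^2 - 15/8x_1 - 75/16x_2}.
Label its elements g_1 = x_1^2 + 11/5x_1 - 4/5x_2, g_2 = x_1x_2 - 3x_1 - 1/2x_2, g_3 = x_2^2 - 15/8x_1 - 75/16x_2.

Reduce p = 9/5x_2^2 + 4/3x_1 modulo G:
  leading term x_2^2: subtract (9/5)·g_3 from 9/5x_2^2 + 4/3x_1 → 113/24x_1 + 135/16x_2
  leading term x_1: no divisor's leading term divides it; move 113/24x_1 to the remainder.
  leading term x_2: no divisor's leading term divides it; move 135/16x_2 to the remainder.
  normal form = 113/24x_1 + 135/16x_2.
The normal form is nonzero, so p ∉ I. Since p minus its normal form lies in I, I + (p) = I + (r) where r = 113/24x_1 + 135/16x_2; decide whether this ideal is the whole ring.
Run Buchberger on G together with r (pairs among the g_i already reduce to 0 since G is a Gröbner basis):
g_1 = x_1^2 + 11/5x_1 - 4/5x_2, LT = x_1^2.
g_2 = x_1x_2 - 3x_1 - 1/2x_2, LT = x_1x_2.
g_3 = x_2^2 - 15/8x_1 - 75/16x_2, LT = x_2^2.
r = 113/24x_1 + 135/16x_2, LT = x_1.

S(g_1,r): lcm = x_1^2. S = -405/226x_1x_2 + 11/5x_1 - 4/5x_2.
  reduce S modulo (g_1, g_2, g_3, r):
  remainder 255104/63845x_2 ≠ 0; add m_5 = 255104/63845x_2 to the basis.

The other S-polynomials (S(g_1,g_2), S(g_1,g_3), S(g_2,g_3), S(g_2,r), S(g_3,r), S(g_1,m_5), S(g_2,m_5), S(g_3,m_5), S(r,m_5)) all reduce to 0 modulo the current basis, so we have a Gröbner basis.
Inter-reduce: drop elements whose leading term is divisible by another's, tail-reduce, and make monic.
Reduced Gröbner basis: {x_1, x_2}.
The reduced Gröbner basis of I + (p) is {x_1, x_2} ≠ {1}, a proper ideal, so the enlarged system stays consistent: p is independent of I, with normal form 113/24x_1 + 135/16x_2.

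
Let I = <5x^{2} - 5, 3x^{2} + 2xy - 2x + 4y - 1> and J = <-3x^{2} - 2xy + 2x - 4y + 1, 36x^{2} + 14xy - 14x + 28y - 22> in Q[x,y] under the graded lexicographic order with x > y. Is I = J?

For a fixed monomial order, each ideal has a unique reduced Gröbner basis; comparing bases decides equality.
Buchberger on the first generating set:
f_1 = 5x^{2} - 5, LT = x^{2}.
f_2 = 3x^{2} + 2xy - 2x + 4y - 1, LT = x^{2}.

S(f_1,f_2): lcm = x^{2}. S = -\tfrac{2}{3}xy + \tfrac{2}{3}x - \tfrac{4}{3}y - \tfrac{2}{3}.
  leading term xy: no divisor's leading term divides it; move -\tfrac{2}{3}xy to the remainder.
  leading term x: no divisor's leading term divides it; move \tfrac{2}{3}x to the remainder.
  leading term y: no divisor's leading term divides it; move -\tfrac{4}{3}y to the remainder.
  leading term 1: no divisor's leading term divides it; move -\tfrac{2}{3} to the remainder.
  remainder -\tfrac{2}{3}xy + \tfrac{2}{3}x - \tfrac{4}{3}y - \tfrac{2}{3} ≠ 0; add g_3 = -\tfrac{2}{3}xy + \tfrac{2}{3}x - \tfrac{4}{3}y - \tfrac{2}{3} to the basis.

S(f_1,g_3): lcm = x^{2}y. S = x^{2} - 2xy - x - y.
  leading term x^{2}: subtract (\tfrac{1}{5})·f_1 from x^{2} - 2xy - x - y → -2xy - x - y + 1
  leading term xy: subtract (3)·g_3 from -2xy - x - y + 1 → -3x + 3y + 3
  leading term x: no divisor's leading term divides it; move -3x to the remainder.
  leading term y: no divisor's leading term divides it; move 3y to the remainder.
  leading term 1: no divisor's leading term divides it; move 3 to the remainder.
  remainder -3x + 3y + 3 ≠ 0; add g_4 = -3x + 3y + 3 to the basis.

S(f_2,g_3): lcm = x^{2}y. S = \tfrac{2}{3}xy^{2} + x^{2} - \tfrac{8}{3}xy + \tfrac{4}{3}y^{2} - x - \tfrac{1}{3}y.
  leading term xy^{2}: subtract (-y)·g_3 from \tfrac{2}{3}xy^{2} + x^{2} - \tfrac{8}{3}xy + \tfrac{4}{3}y^{2} - x - \tfrac{1}{3}y → x^{2} - 2xy - x - y
  leading term x^{2}: subtract (\tfrac{1}{5})·f_1 from x^{2} - 2xy - x - y → -2xy - x - y + 1
  leading term xy: subtract (3)·g_3 from -2xy - x - y + 1 → -3x + 3y + 3
  leading term x: subtract (1)·g_4 from -3x + 3y + 3 → 0
  remainder 0.

S(f_1,g_4): lcm = x^{2}. S = xy + x - 1.
  leading term xy: subtract (-\tfrac{3}{2})·g_3 from xy + x - 1 → 2x - 2y - 2
  leading term x: subtract (-\tfrac{2}{3})·g_4 from 2x - 2y - 2 → 0
  remainder 0.

S(f_2,g_4): lcm = x^{2}. S = \tfrac{5}{3}xy + \tfrac{1}{3}x + \tfrac{4}{3}y - \tfrac{1}{3}.
  leading term xy: subtract (-\tfrac{5}{2})·g_3 from \tfrac{5}{3}xy + \tfrac{1}{3}x + \tfrac{4}{3}y - \tfrac{1}{3} → 2x - 2y - 2
  leading term x: subtract (-\tfrac{2}{3})·g_4 from 2x - 2y - 2 → 0
  remainder 0.

S(g_3,g_4): lcm = xy. S = y^{2} - x + 3y + 1.
  leading term y^{2}: no divisor's leading term divides it; move y^{2} to the remainder.
  leading term x: subtract (\tfrac{1}{3})·g_4 from -x + 3y + 1 → 2y
  leading term y: no divisor's leading term divides it; move 2y to the remainder.
  remainder y^{2} + 2y ≠ 0; add g_5 = y^{2} + 2y to the basis.

S(f_1,g_5): leading monomials are coprime, so the S-polynomial reduces to 0 (Buchberger's first criterion).
S(f_2,g_5): leading monomials are coprime, so the S-polynomial reduces to 0 (Buchberger's first criterion).
S(g_3,g_5): lcm = xy^{2}. S = -3xy + 2y^{2} + y.
  leading term xy: subtract (\tfrac{9}{2})·g_3 from -3xy + 2y^{2} + y → 2y^{2} - 3x + 7y + 3
  leading term y^{2}: subtract (2)·g_5 from 2y^{2} - 3x + 7y + 3 → -3x + 3y + 3
  leading term x: subtract (1)·g_4 from -3x + 3y + 3 → 0
  remainder 0.

S(g_4,g_5): leading monomials are coprime, so the S-polynomial reduces to 0 (Buchberger's first criterion).
Every S-polynomial of the final basis reduces to 0, so we have a Gröbner basis.
Inter-reduce: drop elements whose leading term is divisible by another's, tail-reduce, and make monic.
Reduced Gröbner basis: {y^{2} + 2y, x - y - 1}.

Buchberger on the second generating set:
h_1 = -3x^{2} - 2xy + 2x - 4y + 1, LT = x^{2}.
h_2 = 36x^{2} + 14xy - 14x + 28y - 22, LT = x^{2}.

S(h_1,h_2): lcm = x^{2}. S = \tfrac{5}{18}xy - \tfrac{5}{18}x + \tfrac{5}{9}y + \tfrac{5}{18}.
  leading term xy: no divisor's leading term divides it; move \tfrac{5}{18}xy to the remainder.
  leading term x: no divisor's leading term divides it; move -\tfrac{5}{18}x to the remainder.
  leading term y: no divisor's leading term divides it; move \tfrac{5}{9}y to the remainder.
  leading term 1: no divisor's leading term divides it; move \tfrac{5}{18} to the remainder.
  remainder \tfrac{5}{18}xy - \tfrac{5}{18}x + \tfrac{5}{9}y + \tfrac{5}{18} ≠ 0; add k_3 = \tfrac{5}{18}xy - \tfrac{5}{18}x + \tfrac{5}{9}y + \tfrac{5}{18} to the basis.

S(h_1,k_3): lcm = x^{2}y. S = \tfrac{2}{3}xy^{2} + x^{2} - \tfrac{8}{3}xy + \tfrac{4}{3}y^{2} - x - \tfrac{1}{3}y.
  leading term xy^{2}: subtract (\tfrac{12}{5}y)·k_3 from \tfrac{2}{3}xy^{2} + x^{2} - \tfrac{8}{3}xy + \tfrac{4}{3}y^{2} - x - \tfrac{1}{3}y → x^{2} - 2xy - x - y
  leading term x^{2}: subtract (-\tfrac{1}{3})·h_1 from x^{2} - 2xy - x - y → -\tfrac{8}{3}xy - \tfrac{1}{3}x - \tfrac{7}{3}y + \tfrac{1}{3}
  leading term xy: subtract (-\tfrac{48}{5})·k_3 from -\tfrac{8}{3}xy - \tfrac{1}{3}x - \tfrac{7}{3}y + \tfrac{1}{3} → -3x + 3y + 3
  leading term x: no divisor's leading term divides it; move -3x to the remainder.
  leading term y: no divisor's leading term divides it; move 3y to the remainder.
  leading term 1: no divisor's leading term divides it; move 3 to the remainder.
  remainder -3x + 3y + 3 ≠ 0; add k_4 = -3x + 3y + 3 to the basis.

S(h_2,k_3): lcm = x^{2}y. S = \tfrac{7}{18}xy^{2} + x^{2} - \tfrac{43}{18}xy + \tfrac{7}{9}y^{2} - x - \tfrac{11}{18}y.
  leading term xy^{2}: subtract (\tfrac{7}{5}y)·k_3 from \tfrac{7}{18}xy^{2} + x^{2} - \tfrac{43}{18}xy + \tfrac{7}{9}y^{2} - x - \tfrac{11}{18}y → x^{2} - 2xy - x - y
  leading term x^{2}: subtract (-\tfrac{1}{3})·h_1 from x^{2} - 2xy - x - y → -\tfrac{8}{3}xy - \tfrac{1}{3}x - \tfrac{7}{3}y + \tfrac{1}{3}
  leading term xy: subtract (-\tfrac{48}{5})·k_3 from -\tfrac{8}{3}xy - \tfrac{1}{3}x - \tfrac{7}{3}y + \tfrac{1}{3} → -3x + 3y + 3
  leading term x: subtract (1)·k_4 from -3x + 3y + 3 → 0
  remainder 0.

S(h_1,k_4): lcm = x^{2}. S = \tfrac{5}{3}xy + \tfrac{1}{3}x + \tfrac{4}{3}y - \tfrac{1}{3}.
  leading term xy: subtract (6)·k_3 from \tfrac{5}{3}xy + \tfrac{1}{3}x + \tfrac{4}{3}y - \tfrac{1}{3} → 2x - 2y - 2
  leading term x: subtract (-\tfrac{2}{3})·k_4 from 2x - 2y - 2 → 0
  remainder 0.

S(h_2,k_4): lcm = x^{2}. S = \tfrac{25}{18}xy + \tfrac{11}{18}x + \tfrac{7}{9}y - \tfrac{11}{18}.
  leading term xy: subtract (5)·k_3 from \tfrac{25}{18}xy + \tfrac{11}{18}x + \tfrac{7}{9}y - \tfrac{11}{18} → 2x - 2y - 2
  leading term x: subtract (-\tfrac{2}{3})·k_4 from 2x - 2y - 2 → 0
  remainder 0.

S(k_3,k_4): lcm = xy. S = y^{2} - x + 3y + 1.
  leading term y^{2}: no divisor's leading term divides it; move y^{2} to the remainder.
  leading term x: subtract (\tfrac{1}{3})·k_4 from -x + 3y + 1 → 2y
  leading term y: no divisor's leading term divides it; move 2y to the remainder.
  remainder y^{2} + 2y ≠ 0; add k_5 = y^{2} + 2y to the basis.

S(h_1,k_5): leading monomials are coprime, so the S-polynomial reduces to 0 (Buchberger's first criterion).
S(h_2,k_5): leading monomials are coprime, so the S-polynomial reduces to 0 (Buchberger's first criterion).
S(k_3,k_5): lcm = xy^{2}. S = -3xy + 2y^{2} + y.
  leading term xy: subtract (-\tfrac{54}{5})·k_3 from -3xy + 2y^{2} + y → 2y^{2} - 3x + 7y + 3
  leading term y^{2}: subtract (2)·k_5 from 2y^{2} - 3x + 7y + 3 → -3x + 3y + 3
  leading term x: subtract (1)·k_4 from -3x + 3y + 3 → 0
  remainder 0.

S(k_4,k_5): leading monomials are coprime, so the S-polynomial reduces to 0 (Buchberger's first criterion).
Every S-polynomial of the final basis reduces to 0, so we have a Gröbner basis.
Inter-reduce: drop elements whose leading term is divisible by another's, tail-reduce, and make monic.
Reduced Gröbner basis: {y^{2} + 2y, x - y - 1}.

These coincide, so the ideals are equal.

Yes, the ideals are equal.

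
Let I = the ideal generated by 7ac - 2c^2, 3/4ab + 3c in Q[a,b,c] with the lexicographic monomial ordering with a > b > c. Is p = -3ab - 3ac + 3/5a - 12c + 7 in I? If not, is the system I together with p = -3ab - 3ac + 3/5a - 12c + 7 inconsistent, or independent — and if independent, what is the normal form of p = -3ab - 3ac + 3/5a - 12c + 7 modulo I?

First compute the reduced Gröbner basis of I by Buchberger's algorithm.
f_1 = 7ac - 2c^2, LT = ac.
f_2 = 3/4ab + 3c, LT = ab.

S(f_1,f_2): lcm = abc. S = -2/7bc^2 - 4c^2.
  leading term bc^2: no divisor's leading term divides it; move -2/7bc^2 to the remainder.
  leading term c^2: no divisor's leading term divides it; move -4c^2 to the remainder.
  remainder -2/7bc^2 - 4c^2 ≠ 0; add h_3 = -2/7bc^2 - 4c^2 to the basis.

S(f_1,h_3): lcm = abc^2. S = -14ac^2 - 2/7bc^3.
  leading term ac^2: subtract (-2c)·f_1 from -14ac^2 - 2/7bc^3 → -2/7bc^3 - 4c^3
  leading term bc^3: subtract (c)·h_3 from -2/7bc^3 - 4c^3 → 0
  remainder 0.

S(f_2,h_3): lcm = abc^2. S = -14ac^2 + 4c^3.
  leading term ac^2: subtract (-2c)·f_1 from -14ac^2 + 4c^3 → 0
  remainder 0.

Every S-polynomial of the final basis reduces to 0, so we have a Gröbner basis.
Inter-reduce: drop elements whose leading term is divisible by another's, tail-reduce, and make monic.
Reduced Gröbner basis: {ab + 4c, ac - 2/7c^2, bc^2 + 14c^2}.
Label its elements g_1 = ab + 4c, g_2 = ac - 2/7c^2, g_3 = bc^2 + 14c^2.

Reduce p = -3ab - 3ac + 3/5a - 12c + 7 modulo G:
  leading term ab: subtract (-3)·g_1 from -3ab - 3ac + 3/5a - 12c + 7 → -3ac + 3/5a + 7
  leading term ac: subtract (-3)·g_2 from -3ac + 3/5a + 7 → 3/5a - 6/7c^2 + 7
  leading term a: no divisor's leading term divides it; move 3/5a to the remainder.
  leading term c^2: no divisor's leading term divides it; move -6/7c^2 to the remainder.
  leading term 1: no divisor's leading term divides it; move 7 to the remainder.
  normal form = 3/5a - 6/7c^2 + 7.
The normal form is nonzero, so p ∉ I. Since p minus its normal form lies in I, I + (p) = I + (r) where r = 3/5a - 6/7c^2 + 7; decide whether this ideal is the whole ring.
Run Buchberger on G together with r (pairs among the g_i already reduce to 0 since G is a Gröbner basis):
g_1 = ab + 4c, LT = ab.
g_2 = ac - 2/7c^2, LT = ac.
g_3 = bc^2 + 14c^2, LT = bc^2.
r = 3/5a - 6/7c^2 + 7, LT = a.

S(g_1,g_2): lcm = abc. S = 2/7bc^2 + 4c^2.
  leading term bc^2: subtract (2/7)·g_3 from 2/7bc^2 + 4c^2 → 0
  remainder 0.

S(g_1,g_3): lcm = abc^2. S = -14ac^2 + 4c^3.
  leading term ac^2: subtract (-14c)·g_2 from -14ac^2 + 4c^3 → 0
  remainder 0.

S(g_1,r): lcm = ab. S = 10/7bc^2 - 35/3b + 4c.
  leading term bc^2: subtract (10/7)·g_3 from 10/7bc^2 - 35/3b + 4c → -35/3b - 20c^2 + 4c
  leading term b: no divisor's leading term divides it; move -35/3b to the remainder.
  leading term c^2: no divisor's leading term divides it; move -20c^2 to the remainder.
  leading term c: no divisor's leading term divides it; move 4c to the remainder.
  remainder -35/3b - 20c^2 + 4c ≠ 0; add m_5 = -35/3b - 20c^2 + 4c to the basis.

S(g_2,g_3): lcm = abc^2. S = -14ac^2 - 2/7bc^3.
  leading term ac^2: subtract (-14c)·g_2 from -14ac^2 - 2/7bc^3 → -2/7bc^3 - 4c^3
  leading term bc^3: subtract (-2/7c)·g_3 from -2/7bc^3 - 4c^3 → 0
  remainder 0.

S(g_2,r): lcm = ac. S = 10/7c^3 - 2/7c^2 - 35/3c.
  leading term c^3: no divisor's leading term divides it; move 10/7c^3 to the remainder.
  leading term c^2: no divisor's leading term divides it; move -2/7c^2 to the remainder.
  leading term c: no divisor's leading term divides it; move -35/3c to the remainder.
  remainder 10/7c^3 - 2/7c^2 - 35/3c ≠ 0; add m_6 = 10/7c^3 - 2/7c^2 - 35/3c to the basis.

S(g_3,r): leading monomials are coprime, so the S-polynomial reduces to 0 (Buchberger's first criterion).
S(g_1,m_5): lcm = ab. S = -12/7ac^2 + 12/35ac + 4c.
  leading term ac^2: subtract (-12/7c)·g_2 from -12/7ac^2 + 12/35ac + 4c → 12/35ac - 24/49c^3 + 4c
  leading term ac: subtract (12/35)·g_2 from 12/35ac - 24/49c^3 + 4c → -24/49c^3 + 24/245c^2 + 4c
  leading term c^3: subtract (-12/35)·m_6 from -24/49c^3 + 24/245c^2 + 4c → 0
  remainder 0.

S(g_2,m_5): leading monomials are coprime, so the S-polynomial reduces to 0 (Buchberger's first criterion).
S(g_3,m_5): lcm = bc^2. S = -12/7c^4 + 12/35c^3 + 14c^2.
  leading term c^4: subtract (-6/5c)·m_6 from -12/7c^4 + 12/35c^3 + 14c^2 → 0
  remainder 0.

S(r,m_5): leading monomials are coprime, so the S-polynomial reduces to 0 (Buchberger's first criterion).
S(g_1,m_6): leading monomials are coprime, so the S-polynomial reduces to 0 (Buchberger's first criterion).
S(g_2,m_6): lcm = ac^3. S = 1/5ac^2 + 49/6ac - 2/7c^4.
  leading term ac^2: subtract (1/5c)·g_2 from 1/5ac^2 + 49/6ac - 2/7c^4 → 49/6ac - 2/7c^4 + 2/35c^3
  leading term ac: subtract (49/6)·g_2 from 49/6ac - 2/7c^4 + 2/35c^3 → -2/7c^4 + 2/35c^3 + 7/3c^2
  leading term c^4: subtract (-1/5c)·m_6 from -2/7c^4 + 2/35c^3 + 7/3c^2 → 0
  remainder 0.

S(g_3,m_6): lcm = bc^3. S = 1/5bc^2 + 49/6bc + 14c^3.
  leading term bc^2: subtract (1/5)·g_3 from 1/5bc^2 + 49/6bc + 14c^3 → 49/6bc + 14c^3 - 14/5c^2
  leading term bc: subtract (-7/10c)·m_5 from 49/6bc + 14c^3 - 14/5c^2 → 0
  remainder 0.

S(r,m_6): leading monomials are coprime, so the S-polynomial reduces to 0 (Buchberger's first criterion).
S(m_5,m_6): leading monomials are coprime, so the S-polynomial reduces to 0 (Buchberger's first criterion).
Every S-polynomial of the final basis reduces to 0, so we have a Gröbner basis.
Inter-reduce: drop elements whose leading term is divisible by another's, tail-reduce, and make monic.
Reduced Gröbner basis: {a - 10/7c^2 + 35/3, b + 12/7c^2 - 12/35c, c^3 - 1/5c^2 - 49/6c}.
The reduced Gröbner basis of I + (p) is {a - 10/7c^2 + 35/3, b + 12/7c^2 - 12/35c, c^3 - 1/5c^2 - 49/6c} ≠ {1}, a proper ideal, so the enlarged system stays consistent: p is independent of I, with normal form 3/5a - 6/7c^2 + 7.

-3ab - 3ac + 3/5a - 12c + 7 is independent of I; its normal form modulo I is 3/5a - 6/7c^2 + 7.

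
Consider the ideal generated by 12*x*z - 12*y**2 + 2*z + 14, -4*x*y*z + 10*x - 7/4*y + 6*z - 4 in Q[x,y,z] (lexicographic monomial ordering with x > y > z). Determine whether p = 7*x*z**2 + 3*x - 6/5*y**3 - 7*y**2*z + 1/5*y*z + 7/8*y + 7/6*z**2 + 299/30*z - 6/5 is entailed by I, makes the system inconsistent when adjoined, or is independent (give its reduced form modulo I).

7*x*z**2 + 3*x - 6/5*y**3 - 7*y**2*z + 1/5*y*z + 7/8*y + 7/6*z**2 + 299/30*z - 6/5 lies in I (it reduces to 0).

First compute the reduced Gröbner basis of I by Buchberger's algorithm.
f_1 = 12*x*z - 12*y**2 + 2*z + 14, LT = x*z.
f_2 = -4*x*y*z + 10*x - 7/4*y + 6*z - 4, LT = x*y*z.

S(f_1,f_2): lcm = x*y*z. S = 5/2*x - y**3 + 1/6*y*z + 35/48*y + 3/2*z - 1.
  reduce S modulo (f_1, f_2):
  remainder 5/2*x - y**3 + 1/6*y*z + 35/48*y + 3/2*z - 1 ≠ 0; add h_3 = 5/2*x - y**3 + 1/6*y*z + 35/48*y + 3/2*z - 1 to the basis.

S(f_1,h_3): lcm = x*z. S = 2/5*y**3*z - y**2 - 1/15*y*z**2 - 7/24*y*z - 3/5*z**2 + 17/30*z + 7/6.
  reduce S modulo (f_1, f_2, h_3):
  remainder 2/5*y**3*z - y**2 - 1/15*y*z**2 - 7/24*y*z - 3/5*z**2 + 17/30*z + 7/6 ≠ 0; add h_4 = 2/5*y**3*z - y**2 - 1/15*y*z**2 - 7/24*y*z - 3/5*z**2 + 17/30*z + 7/6 to the basis.

The other S-polynomials (S(f_2,h_3), S(f_1,h_4), S(f_2,h_4), S(h_3,h_4)) all reduce to 0 modulo the current basis, so we have a Gröbner basis.
Inter-reduce: drop elements whose leading term is divisible by another's, tail-reduce, and make monic.
Reduced Gröbner basis: {x - 2/5*y**3 + 1/15*y*z + 7/24*y + 3/5*z - 2/5, y**3*z - 5/2*y**2 - 1/6*y*z**2 - 35/48*y*z - 3/2*z**2 + 17/12*z + 35/12}.
Label its elements g_1 = x - 2/5*y**3 + 1/15*y*z + 7/24*y + 3/5*z - 2/5, g_2 = y**3*z - 5/2*y**2 - 1/6*y*z**2 - 35/48*y*z - 3/2*z**2 + 17/12*z + 35/12.

Reduce p = 7*x*z**2 + 3*x - 6/5*y**3 - 7*y**2*z + 1/5*y*z + 7/8*y + 7/6*z**2 + 299/30*z - 6/5 modulo G:
  leading term x*z**2: subtract (7*z**2)·g_1 from 7*x*z**2 + 3*x - 6/5*y**3 - 7*y**2*z + 1/5*y*z + 7/8*y + 7/6*z**2 + 299/30*z - 6/5 → 3*x + 14/5*y**3*z**2 - 6/5*y**3 - 7*y**2*z - 7/15*y*z**3 - 49/24*y*z**2 + 1/5*y*z + 7/8*y - 21/5*z**3 + 119/30*z**2 + 299/30*z - 6/5
  leading term x: subtract (3)·g_1 from 3*x + 14/5*y**3*z**2 - 6/5*y**3 - 7*y**2*z - 7/15*y*z**3 - 49/24*y*z**2 + 1/5*y*z + 7/8*y - 21/5*z**3 + 119/30*z**2 + 299/30*z - 6/5 → 14/5*y**3*z**2 - 7*y**2*z - 7/15*y*z**3 - 49/24*y*z**2 - 21/5*z**3 + 119/30*z**2 + 49/6*z
  leading term y**3*z**2: subtract (14/5*z)·g_2 from 14/5*y**3*z**2 - 7*y**2*z - 7/15*y*z**3 - 49/24*y*z**2 - 21/5*z**3 + 119/30*z**2 + 49/6*z → 0
  normal form = 0.
Since the normal form is 0, p ∈ I.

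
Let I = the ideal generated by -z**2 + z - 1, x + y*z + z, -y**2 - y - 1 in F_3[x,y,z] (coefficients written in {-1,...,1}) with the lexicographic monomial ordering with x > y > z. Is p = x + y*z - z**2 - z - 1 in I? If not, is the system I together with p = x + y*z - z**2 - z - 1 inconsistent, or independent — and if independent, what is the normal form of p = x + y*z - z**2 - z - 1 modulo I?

First compute the reduced Gröbner basis of I by Buchberger's algorithm.
f_1 = -z**2 + z - 1, LT = z**2.
f_2 = x + y*z + z, LT = x.
f_3 = -y**2 - y - 1, LT = y**2.

The S-polynomials (S(f_1,f_2), S(f_1,f_3), S(f_2,f_3)) all reduce to 0 modulo the current basis, so we have a Gröbner basis.
Inter-reduce: drop elements whose leading term is divisible by another's, tail-reduce, and make monic.
Reduced Gröbner basis: {x + y*z + z, y**2 + y + 1, z**2 - z + 1}.
Label its elements g_1 = x + y*z + z, g_2 = y**2 + y + 1, g_3 = z**2 - z + 1.

Reduce p = x + y*z - z**2 - z - 1 modulo G:
  leading term x: subtract (1)·g_1 from x + y*z - z**2 - z - 1 → -z**2 + z - 1
  leading term z**2: subtract (-1)·g_3 from -z**2 + z - 1 → 0
  normal form = 0.
Since the normal form is 0, p ∈ I.

x + y*z - z**2 - z - 1 lies in I (it reduces to 0).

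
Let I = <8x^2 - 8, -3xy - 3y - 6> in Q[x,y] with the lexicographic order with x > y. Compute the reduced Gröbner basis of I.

G = {x - 1, y + 1}

f_1 = 8x^2 - 8, LT = x^2.
f_2 = -3xy - 3y - 6, LT = xy.

S(f_1,f_2): lcm = x^2y. S = -xy - 2x - y.
  reduce S modulo (f_1, f_2):
  remainder -2x + 2 ≠ 0; add g_3 = -2x + 2 to the basis.

S(f_2,g_3): lcm = xy. S = 2y + 2.
  reduce S modulo (f_1, f_2, g_3):
  remainder 2y + 2 ≠ 0; add g_4 = 2y + 2 to the basis.

The other S-polynomials (S(f_1,g_3), S(f_1,g_4), S(f_2,g_4), S(g_3,g_4)) all reduce to 0 modulo the current basis, so we have a Gröbner basis.
Inter-reduce: drop elements whose leading term is divisible by another's, tail-reduce, and make monic.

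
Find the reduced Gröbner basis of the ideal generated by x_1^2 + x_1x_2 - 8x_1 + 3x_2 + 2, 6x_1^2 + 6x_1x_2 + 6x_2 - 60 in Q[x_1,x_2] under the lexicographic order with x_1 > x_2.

G = {x_1 - 1/4x_2 - 3/2, x_2^2 + 52/5x_2 - 124/5}

f_1 = x_1^2 + x_1x_2 - 8x_1 + 3x_2 + 2, LT = x_1^2.
f_2 = 6x_1^2 + 6x_1x_2 + 6x_2 - 60, LT = x_1^2.

S(f_1,f_2): lcm = x_1^2. S = -8x_1 + 2x_2 + 12.
  reduce S modulo (f_1, f_2):
  remainder -8x_1 + 2x_2 + 12 ≠ 0; add g_3 = -8x_1 + 2x_2 + 12 to the basis.

S(f_1,g_3): lcm = x_1^2. S = 5/4x_1x_2 - 13/2x_1 + 3x_2 + 2.
  reduce S modulo (f_1, f_2, g_3):
  remainder 5/16x_2^2 + 13/4x_2 - 31/4 ≠ 0; add g_4 = 5/16x_2^2 + 13/4x_2 - 31/4 to the basis.

The other S-polynomials (S(f_2,g_3), S(f_1,g_4), S(f_2,g_4), S(g_3,g_4)) all reduce to 0 modulo the current basis, so we have a Gröbner basis.
Inter-reduce: drop elements whose leading term is divisible by another's, tail-reduce, and make monic.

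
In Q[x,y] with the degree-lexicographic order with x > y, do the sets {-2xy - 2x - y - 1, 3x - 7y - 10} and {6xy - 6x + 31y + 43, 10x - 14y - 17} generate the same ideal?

Since reduced Gröbner bases are canonical representatives of ideals under a given ordering, it suffices to compute and compare them.
Buchberger on the first generating set:
f_1 = -2xy - 2x - y - 1, LT = xy.
f_2 = 3x - 7y - 10, LT = x.

S(f_1,f_2): lcm = xy. S = 7/3y^2 + x + 23/6y + 1/2.
  leading term y^2: no divisor's leading term divides it; move 7/3y^2 to the remainder.
  leading term x: subtract (1/3)·f_2 from x + 23/6y + 1/2 → 37/6y + 23/6
  leading term y: no divisor's leading term divides it; move 37/6y to the remainder.
  leading term 1: no divisor's leading term divides it; move 23/6 to the remainder.
  remainder 7/3y^2 + 37/6y + 23/6 ≠ 0; add g_3 = 7/3y^2 + 37/6y + 23/6 to the basis.

S(f_1,g_3): lcm = xy^2. S = -23/14xy + 1/2y^2 - 23/14x + 1/2y.
  leading term xy: subtract (23/28)·f_1 from -23/14xy + 1/2y^2 - 23/14x + 1/2y → 1/2y^2 + 37/28y + 23/28
  leading term y^2: subtract (3/14)·g_3 from 1/2y^2 + 37/28y + 23/28 → 0
  remainder 0.

S(f_2,g_3): leading monomials are coprime, so the S-polynomial reduces to 0 (Buchberger's first criterion).
Every S-polynomial of the final basis reduces to 0, so we have a Gröbner basis.
Inter-reduce: drop elements whose leading term is divisible by another's, tail-reduce, and make monic.
Reduced Gröbner basis: {y^2 + 37/14y + 23/14, x - 7/3y - 10/3}.

Buchberger on the second generating set:
h_1 = 6xy - 6x + 31y + 43, LT = xy.
h_2 = 10x - 14y - 17, LT = x.

S(h_1,h_2): lcm = xy. S = 7/5y^2 - x + 103/15y + 43/6.
  leading term y^2: no divisor's leading term divides it; move 7/5y^2 to the remainder.
  leading term x: subtract (-1/10)·h_2 from -x + 103/15y + 43/6 → 82/15y + 82/15
  leading term y: no divisor's leading term divides it; move 82/15y to the remainder.
  leading term 1: no divisor's leading term divides it; move 82/15 to the remainder.
  remainder 7/5y^2 + 82/15y + 82/15 ≠ 0; add k_3 = 7/5y^2 + 82/15y + 82/15 to the basis.

S(h_1,k_3): lcm = xy^2. S = -103/21xy + 31/6y^2 - 82/21x + 43/6y.
  leading term xy: subtract (-103/126)·h_1 from -103/21xy + 31/6y^2 - 82/21x + 43/6y → 31/6y^2 - 185/21x + 2048/63y + 4429/126
  leading term y^2: subtract (155/42)·k_3 from 31/6y^2 - 185/21x + 2048/63y + 4429/126 → -185/21x + 37/3y + 629/42
  leading term x: subtract (-37/42)·h_2 from -185/21x + 37/3y + 629/42 → 0
  remainder 0.

S(h_2,k_3): leading monomials are coprime, so the S-polynomial reduces to 0 (Buchberger's first criterion).
Every S-polynomial of the final basis reduces to 0, so we have a Gröbner basis.
Inter-reduce: drop elements whose leading term is divisible by another's, tail-reduce, and make monic.
Reduced Gröbner basis: {y^2 + 82/21y + 82/21, x - 7/5y - 17/10}.

Since the reduced bases disagree, the two ideals are not the same.

No, the ideals differ.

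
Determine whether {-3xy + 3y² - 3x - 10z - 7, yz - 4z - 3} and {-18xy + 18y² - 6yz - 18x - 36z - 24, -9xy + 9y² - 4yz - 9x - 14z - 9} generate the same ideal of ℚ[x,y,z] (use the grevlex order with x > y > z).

Yes, the ideals are equal.

Since reduced Gröbner bases are canonical representatives of ideals under a given ordering, it suffices to compute and compare them.
Buchberger on the first generating set:
f_1 = -3xy + 3y² - 3x - 10z - 7, LT = xy.
f_2 = yz - 4z - 3, LT = yz.

S(f_1,f_2): lcm = xyz. S = -y²z + 5xz + 10/3z² + 3x + 7/3z.
  leading term y²z: subtract (-y)·f_2 from -y²z + 5xz + 10/3z² + 3x + 7/3z → 5xz - 4yz + 10/3z² + 3x - 3y + 7/3z
  leading term xz: no divisor's leading term divides it; move 5xz to the remainder.
  leading term yz: subtract (-4)·f_2 from -4yz + 10/3z² + 3x - 3y + 7/3z → 10/3z² + 3x - 3y - 41/3z - 12
  leading term z²: no divisor's leading term divides it; move 10/3z² to the remainder.
  leading term x: no divisor's leading term divides it; move 3x to the remainder.
  leading term y: no divisor's leading term divides it; move -3y to the remainder.
  leading term z: no divisor's leading term divides it; move -41/3z to the remainder.
  leading term 1: no divisor's leading term divides it; move -12 to the remainder.
  remainder 5xz + 10/3z² + 3x - 3y - 41/3z - 12 ≠ 0; add g_3 = 5xz + 10/3z² + 3x - 3y - 41/3z - 12 to the basis.

The other S-polynomials (S(f_1,g_3), S(f_2,g_3)) all reduce to 0 modulo the current basis, so we have a Gröbner basis.
Inter-reduce: drop elements whose leading term is divisible by another's, tail-reduce, and make monic.
Reduced Gröbner basis: {xy - y² + x + 10/3z + 7/3, xz + ⅔z² + ⅗x - ⅗y - 41/15z - 12/5, yz - 4z - 3}.

Buchberger on the second generating set:
h_1 = -18xy + 18y² - 6yz - 18x - 36z - 24, LT = xy.
h_2 = -9xy + 9y² - 4yz - 9x - 14z - 9, LT = xy.

S(h_1,h_2): lcm = xy. S = -1/9yz + 4/9z + ⅓.
  leading term yz: no divisor's leading term divides it; move -1/9yz to the remainder.
  leading term z: no divisor's leading term divides it; move 4/9z to the remainder.
  leading term 1: no divisor's leading term divides it; move ⅓ to the remainder.
  remainder -1/9yz + 4/9z + ⅓ ≠ 0; add k_3 = -1/9yz + 4/9z + ⅓ to the basis.

S(h_1,k_3): lcm = xyz. S = -y²z + ⅓yz² + 5xz + 2z² + 3x + 4/3z.
  leading term y²z: subtract (9y)·k_3 from -y²z + ⅓yz² + 5xz + 2z² + 3x + 4/3z → ⅓yz² + 5xz - 4yz + 2z² + 3x - 3y + 4/3z
  leading term yz²: subtract (-3z)·k_3 from ⅓yz² + 5xz - 4yz + 2z² + 3x - 3y + 4/3z → 5xz - 4yz + 10/3z² + 3x - 3y + 7/3z
  leading term xz: no divisor's leading term divides it; move 5xz to the remainder.
  leading term yz: subtract (36)·k_3 from -4yz + 10/3z² + 3x - 3y + 7/3z → 10/3z² + 3x - 3y - 41/3z - 12
  leading term z²: no divisor's leading term divides it; move 10/3z² to the remainder.
  leading term x: no divisor's leading term divides it; move 3x to the remainder.
  leading term y: no divisor's leading term divides it; move -3y to the remainder.
  leading term z: no divisor's leading term divides it; move -41/3z to the remainder.
  leading term 1: no divisor's leading term divides it; move -12 to the remainder.
  remainder 5xz + 10/3z² + 3x - 3y - 41/3z - 12 ≠ 0; add k_4 = 5xz + 10/3z² + 3x - 3y - 41/3z - 12 to the basis.

The other S-polynomials (S(h_2,k_3), S(h_1,k_4), S(h_2,k_4), S(k_3,k_4)) all reduce to 0 modulo the current basis, so we have a Gröbner basis.
Inter-reduce: drop elements whose leading term is divisible by another's, tail-reduce, and make monic.
Reduced Gröbner basis: {xy - y² + x + 10/3z + 7/3, xz + ⅔z² + ⅗x - ⅗y - 41/15z - 12/5, yz - 4z - 3}.

These coincide, so the ideals are equal.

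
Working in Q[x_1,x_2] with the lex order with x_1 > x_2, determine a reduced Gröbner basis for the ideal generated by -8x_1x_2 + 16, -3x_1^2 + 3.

G = {x_1 - 1/2x_2, x_2^2 - 4}

Buchberger's algorithm terminates because the ascending chain of leading-term ideals stabilizes.

f_1 = -8x_1x_2 + 16, LT = x_1x_2.
f_2 = -3x_1^2 + 3, LT = x_1^2.

S(f_1,f_2): lcm = x_1^2x_2. S = -2x_1 + x_2.
  leading term x_1: no divisor's leading term divides it; move -2x_1 to the remainder.
  leading term x_2: no divisor's leading term divides it; move x_2 to the remainder.
  remainder -2x_1 + x_2 ≠ 0; add g_3 = -2x_1 + x_2 to the basis.

S(f_1,g_3): lcm = x_1x_2. S = 1/2x_2^2 - 2.
  leading term x_2^2: no divisor's leading term divides it; move 1/2x_2^2 to the remainder.
  leading term 1: no divisor's leading term divides it; move -2 to the remainder.
  remainder 1/2x_2^2 - 2 ≠ 0; add g_4 = 1/2x_2^2 - 2 to the basis.

The other S-polynomials (S(f_2,g_3), S(f_1,g_4), S(f_2,g_4), S(g_3,g_4)) all reduce to 0 modulo the current basis, so we have a Gröbner basis.
Inter-reduce: drop elements whose leading term is divisible by another's, tail-reduce, and make monic.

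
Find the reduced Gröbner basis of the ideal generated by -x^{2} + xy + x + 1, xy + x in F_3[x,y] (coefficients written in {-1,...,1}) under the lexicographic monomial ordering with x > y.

f_1 = -x^{2} + xy + x + 1, LT = x^{2}.
f_2 = xy + x, LT = xy.

S(f_1,f_2): lcm = x^{2}y. S = -x^{2} - xy^{2} - xy - y.
  leading term x^{2}: subtract (1)·f_1 from -x^{2} - xy^{2} - xy - y → -xy^{2} + xy - x - y - 1
  leading term xy^{2}: subtract (-y)·f_2 from -xy^{2} + xy - x - y - 1 → -xy - x - y - 1
  leading term xy: subtract (-1)·f_2 from -xy - x - y - 1 → -y - 1
  leading term y: no divisor's leading term divides it; move -y to the remainder.
  leading term 1: no divisor's leading term divides it; move -1 to the remainder.
  remainder -y - 1 ≠ 0; add g_3 = -y - 1 to the basis.

S(f_1,g_3): leading monomials are coprime, so the S-polynomial reduces to 0 (Buchberger's first criterion).
S(f_2,g_3): lcm = xy. S = 0.
  remainder 0.

Every S-polynomial of the final basis reduces to 0, so we have a Gröbner basis.
Inter-reduce: drop elements whose leading term is divisible by another's, tail-reduce, and make monic.

G = {x^{2} - 1, y + 1}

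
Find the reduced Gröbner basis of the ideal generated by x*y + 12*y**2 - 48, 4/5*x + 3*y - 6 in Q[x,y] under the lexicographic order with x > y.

G = {x + 15/4*y - 15/2, y**2 + 10/11*y - 64/11}

Buchberger's algorithm terminates because the ascending chain of leading-term ideals stabilizes.

f_1 = x*y + 12*y**2 - 48, LT = x*y.
f_2 = 4/5*x + 3*y - 6, LT = x.

S(f_1,f_2): lcm = x*y. S = 33/4*y**2 + 15/2*y - 48.
  reduce S modulo (f_1, f_2):
  remainder 33/4*y**2 + 15/2*y - 48 ≠ 0; add g_3 = 33/4*y**2 + 15/2*y - 48 to the basis.

The other S-polynomials (S(f_1,g_3), S(f_2,g_3)) all reduce to 0 modulo the current basis, so we have a Gröbner basis.
Inter-reduce: drop elements whose leading term is divisible by another's, tail-reduce, and make monic.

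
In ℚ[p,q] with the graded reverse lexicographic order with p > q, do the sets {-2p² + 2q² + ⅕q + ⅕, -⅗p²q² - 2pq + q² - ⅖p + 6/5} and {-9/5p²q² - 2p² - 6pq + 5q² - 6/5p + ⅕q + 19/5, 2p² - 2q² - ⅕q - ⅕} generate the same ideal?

Equality of ideals is decidable: compute both reduced Gröbner bases (unique for the ordering) and check whether they agree.
Buchberger on the first generating set:
f_1 = -2p² + 2q² + ⅕q + ⅕, LT = p².
f_2 = -⅗p²q² - 2pq + q² - ⅖p + 6/5, LT = p²q².

S(f_1,f_2): lcm = p²q². S = -q⁴ - 1/10q³ - 10/3pq + 47/30q² - ⅔p + 2.
  leading term q⁴: no divisor's leading term divides it; move -q⁴ to the remainder.
  leading term q³: no divisor's leading term divides it; move -1/10q³ to the remainder.
  leading term pq: no divisor's leading term divides it; move -10/3pq to the remainder.
  leading term q²: no divisor's leading term divides it; move 47/30q² to the remainder.
  leading term p: no divisor's leading term divides it; move -⅔p to the remainder.
  leading term 1: no divisor's leading term divides it; move 2 to the remainder.
  remainder -q⁴ - 1/10q³ - 10/3pq + 47/30q² - ⅔p + 2 ≠ 0; add g_3 = -q⁴ - 1/10q³ - 10/3pq + 47/30q² - ⅔p + 2 to the basis.

The other S-polynomials (S(f_1,g_3), S(f_2,g_3)) all reduce to 0 modulo the current basis, so we have a Gröbner basis.
Inter-reduce: drop elements whose leading term is divisible by another's, tail-reduce, and make monic.
Reduced Gröbner basis: {q⁴ + 1/10q³ + 10/3pq - 47/30q² + ⅔p - 2, p² - q² - 1/10q - 1/10}.

Buchberger on the second generating set:
h_1 = -9/5p²q² - 2p² - 6pq + 5q² - 6/5p + ⅕q + 19/5, LT = p²q².
h_2 = 2p² - 2q² - ⅕q - ⅕, LT = p².

S(h_1,h_2): lcm = p²q². S = q⁴ + 1/10q³ + 10/9p² + 10/3pq - 241/90q² + ⅔p - 1/9q - 19/9.
  leading term q⁴: no divisor's leading term divides it; move q⁴ to the remainder.
  leading term q³: no divisor's leading term divides it; move 1/10q³ to the remainder.
  leading term p²: subtract (5/9)·h_2 from 10/9p² + 10/3pq - 241/90q² + ⅔p - 1/9q - 19/9 → 10/3pq - 47/30q² + ⅔p - 2
  leading term pq: no divisor's leading term divides it; move 10/3pq to the remainder.
  leading term q²: no divisor's leading term divides it; move -47/30q² to the remainder.
  leading term p: no divisor's leading term divides it; move ⅔p to the remainder.
  leading term 1: no divisor's leading term divides it; move -2 to the remainder.
  remainder q⁴ + 1/10q³ + 10/3pq - 47/30q² + ⅔p - 2 ≠ 0; add k_3 = q⁴ + 1/10q³ + 10/3pq - 47/30q² + ⅔p - 2 to the basis.

The other S-polynomials (S(h_1,k_3), S(h_2,k_3)) all reduce to 0 modulo the current basis, so we have a Gröbner basis.
Inter-reduce: drop elements whose leading term is divisible by another's, tail-reduce, and make monic.
Reduced Gröbner basis: {q⁴ + 1/10q³ + 10/3pq - 47/30q² + ⅔p - 2, p² - q² - 1/10q - 1/10}.

Same reduced basis, so the two generating sets span the same ideal.

Yes, the ideals are equal.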